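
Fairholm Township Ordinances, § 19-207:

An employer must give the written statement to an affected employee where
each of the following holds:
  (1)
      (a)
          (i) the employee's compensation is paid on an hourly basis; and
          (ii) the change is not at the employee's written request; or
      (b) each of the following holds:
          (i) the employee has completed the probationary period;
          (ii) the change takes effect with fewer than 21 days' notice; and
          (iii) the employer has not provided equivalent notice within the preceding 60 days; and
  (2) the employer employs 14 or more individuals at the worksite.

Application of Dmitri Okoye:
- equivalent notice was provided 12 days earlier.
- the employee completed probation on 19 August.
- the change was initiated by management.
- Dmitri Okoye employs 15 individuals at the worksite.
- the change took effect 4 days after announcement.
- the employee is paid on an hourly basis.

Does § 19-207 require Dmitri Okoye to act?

Yes — required.

(i) hourly-paid — holds.
(ii) not employee-requested — met.
(a) = T AND T = true.
(i) past probation — satisfied.
(ii) < 21 days' notice — satisfied.
(iii) no recent notice — not satisfied.
So (b) is not satisfied (T AND T AND F).
(1) = T OR F = true.
(2) ≥ 14 at site — holds.
Overall = T AND T = true.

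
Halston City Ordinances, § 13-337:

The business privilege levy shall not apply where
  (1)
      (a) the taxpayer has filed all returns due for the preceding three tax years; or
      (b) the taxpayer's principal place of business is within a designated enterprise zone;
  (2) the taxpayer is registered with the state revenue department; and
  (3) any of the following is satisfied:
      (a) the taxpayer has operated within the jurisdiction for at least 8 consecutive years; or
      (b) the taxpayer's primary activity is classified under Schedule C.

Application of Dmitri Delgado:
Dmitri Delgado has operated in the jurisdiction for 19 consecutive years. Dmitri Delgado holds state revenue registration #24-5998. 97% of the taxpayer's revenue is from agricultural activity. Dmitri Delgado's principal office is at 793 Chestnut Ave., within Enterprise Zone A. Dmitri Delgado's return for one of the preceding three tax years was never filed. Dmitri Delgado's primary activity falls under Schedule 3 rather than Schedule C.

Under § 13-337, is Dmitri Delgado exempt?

(a) returns current — not satisfied.
(b) in enterprise zone — holds.
(1): F OR T → true.
(2) state-registered — holds.
(a) ≥ 8 yrs in jurisdiction — satisfied.
(b) Schedule C activity — not satisfied.
So (3) is satisfied (T OR F).
So Overall is satisfied (T AND T AND T).

Yes — exempt.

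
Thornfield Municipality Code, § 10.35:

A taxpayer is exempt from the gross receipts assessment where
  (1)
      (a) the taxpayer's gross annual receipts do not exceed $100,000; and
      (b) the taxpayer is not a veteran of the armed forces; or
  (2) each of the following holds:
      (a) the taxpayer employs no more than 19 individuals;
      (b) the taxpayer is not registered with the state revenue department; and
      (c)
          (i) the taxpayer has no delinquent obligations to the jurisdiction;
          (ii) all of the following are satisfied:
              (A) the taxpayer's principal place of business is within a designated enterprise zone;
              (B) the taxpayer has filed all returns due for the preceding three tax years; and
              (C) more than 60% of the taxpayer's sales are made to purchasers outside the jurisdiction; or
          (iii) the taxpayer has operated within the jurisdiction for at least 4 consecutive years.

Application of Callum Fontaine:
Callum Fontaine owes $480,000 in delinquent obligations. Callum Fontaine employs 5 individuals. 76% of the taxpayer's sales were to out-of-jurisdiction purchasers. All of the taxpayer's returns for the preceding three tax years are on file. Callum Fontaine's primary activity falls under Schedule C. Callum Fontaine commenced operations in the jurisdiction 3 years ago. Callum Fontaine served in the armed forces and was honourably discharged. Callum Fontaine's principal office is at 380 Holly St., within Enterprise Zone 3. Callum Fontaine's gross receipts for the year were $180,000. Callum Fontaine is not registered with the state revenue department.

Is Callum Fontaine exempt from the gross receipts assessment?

Yes — exempt.

(a) receipts ≤ $100,000 — fails.
(b) not (veteran) — not met.
So (1) is not satisfied (F AND F).
(a) ≤ 19 employees — holds.
(b) not (state-registered) — met.
(i) no delinquency — not satisfied.
(A) in enterprise zone — met.
(B) returns current — satisfied.
(C) >60% out-of-jur. sales — met.
So (ii) is satisfied (T AND T AND T).
(iii) ≥ 4 yrs in jurisdiction — fails.
So (c) is satisfied (F OR T OR F).
(2): T AND T AND T → true.
So Overall is satisfied (F OR T).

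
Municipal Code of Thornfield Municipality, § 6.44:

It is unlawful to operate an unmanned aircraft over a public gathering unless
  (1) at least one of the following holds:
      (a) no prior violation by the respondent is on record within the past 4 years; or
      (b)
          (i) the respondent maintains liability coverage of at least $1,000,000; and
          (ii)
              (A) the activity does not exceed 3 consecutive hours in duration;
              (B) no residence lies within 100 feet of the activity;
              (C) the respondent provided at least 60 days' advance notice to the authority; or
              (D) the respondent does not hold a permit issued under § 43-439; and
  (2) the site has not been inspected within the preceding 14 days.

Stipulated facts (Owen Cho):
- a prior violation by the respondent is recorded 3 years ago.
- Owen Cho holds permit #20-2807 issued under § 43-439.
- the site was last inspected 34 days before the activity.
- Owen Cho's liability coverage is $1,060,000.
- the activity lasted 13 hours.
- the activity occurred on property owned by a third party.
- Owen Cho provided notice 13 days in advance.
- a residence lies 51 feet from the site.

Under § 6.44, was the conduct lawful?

(a) no prior violation — not met.
(i) coverage ≥ $1,000,000 — holds.
(A) ≤ 3 hrs duration — fails.
(B) no residence in 100 ft — not satisfied.
(C) ≥60 days' notice — not met.
(D) not (holds permit) — not met.
(ii): F OR F OR F OR F → false.
(b) = T AND F = false.
(1) = F OR F = false.
(2) not (site inspected) — met.
Overall = F AND T = false.

No — unlawful.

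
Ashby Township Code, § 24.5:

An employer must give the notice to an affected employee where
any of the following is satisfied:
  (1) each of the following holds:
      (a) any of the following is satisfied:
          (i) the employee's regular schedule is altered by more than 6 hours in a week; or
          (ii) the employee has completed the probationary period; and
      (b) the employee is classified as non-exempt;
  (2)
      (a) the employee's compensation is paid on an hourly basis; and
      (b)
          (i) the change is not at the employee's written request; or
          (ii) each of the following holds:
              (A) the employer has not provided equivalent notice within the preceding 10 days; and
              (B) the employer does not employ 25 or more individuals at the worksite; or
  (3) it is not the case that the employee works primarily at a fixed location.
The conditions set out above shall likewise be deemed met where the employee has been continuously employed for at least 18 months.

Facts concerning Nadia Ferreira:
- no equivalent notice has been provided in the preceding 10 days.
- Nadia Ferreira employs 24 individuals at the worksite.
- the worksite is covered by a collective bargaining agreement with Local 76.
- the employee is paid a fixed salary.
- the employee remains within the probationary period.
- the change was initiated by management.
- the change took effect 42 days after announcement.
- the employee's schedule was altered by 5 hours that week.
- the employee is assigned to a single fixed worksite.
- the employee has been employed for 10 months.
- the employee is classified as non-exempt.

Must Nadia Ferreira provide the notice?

No — not required.

(i) schedule shift > 6h — not met.
(ii) past probation — fails.
(a) = F OR F = false.
(b) non-exempt — satisfied.
(1) = F AND T = false.
(a) hourly-paid — not met.
(i) not employee-requested — satisfied.
(A) no recent notice — met.
(B) not (≥ 25 at site) — satisfied.
So (ii) is satisfied (T AND T).
(b) = T OR T = true.
(2) = F AND T = false.
(3) not (fixed location) — not satisfied.
Overall: F OR F OR F → false.
Exception (tenure ≥ 18 mo.) — not satisfied.
Result: main false OR exception false → false.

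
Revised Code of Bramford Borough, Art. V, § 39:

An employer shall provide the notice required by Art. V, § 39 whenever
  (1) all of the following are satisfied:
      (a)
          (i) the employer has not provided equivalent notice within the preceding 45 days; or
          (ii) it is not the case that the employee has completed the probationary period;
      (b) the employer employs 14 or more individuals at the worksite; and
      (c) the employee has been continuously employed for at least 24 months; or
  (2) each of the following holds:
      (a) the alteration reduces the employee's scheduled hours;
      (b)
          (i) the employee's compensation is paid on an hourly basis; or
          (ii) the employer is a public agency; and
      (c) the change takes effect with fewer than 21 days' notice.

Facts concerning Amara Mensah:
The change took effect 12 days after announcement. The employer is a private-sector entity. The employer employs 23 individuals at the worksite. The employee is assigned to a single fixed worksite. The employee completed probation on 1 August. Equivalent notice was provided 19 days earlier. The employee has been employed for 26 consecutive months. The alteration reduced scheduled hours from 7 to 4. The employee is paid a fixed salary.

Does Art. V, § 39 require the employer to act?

No — not required.

(i) no recent notice — not met.
(ii) not (past probation) — not satisfied.
(a) = F OR F = false.
(b) ≥ 14 at site — holds.
(c) tenure ≥ 24 mo. — met.
So (1) is not satisfied (F AND T AND T).
(a) hours reduced — met.
(i) hourly-paid — not met.
(ii) public agency — not satisfied.
(b) = F OR F = false.
(c) < 21 days' notice — holds.
(2): T AND F AND T → false.
So Overall is not satisfied (F OR F).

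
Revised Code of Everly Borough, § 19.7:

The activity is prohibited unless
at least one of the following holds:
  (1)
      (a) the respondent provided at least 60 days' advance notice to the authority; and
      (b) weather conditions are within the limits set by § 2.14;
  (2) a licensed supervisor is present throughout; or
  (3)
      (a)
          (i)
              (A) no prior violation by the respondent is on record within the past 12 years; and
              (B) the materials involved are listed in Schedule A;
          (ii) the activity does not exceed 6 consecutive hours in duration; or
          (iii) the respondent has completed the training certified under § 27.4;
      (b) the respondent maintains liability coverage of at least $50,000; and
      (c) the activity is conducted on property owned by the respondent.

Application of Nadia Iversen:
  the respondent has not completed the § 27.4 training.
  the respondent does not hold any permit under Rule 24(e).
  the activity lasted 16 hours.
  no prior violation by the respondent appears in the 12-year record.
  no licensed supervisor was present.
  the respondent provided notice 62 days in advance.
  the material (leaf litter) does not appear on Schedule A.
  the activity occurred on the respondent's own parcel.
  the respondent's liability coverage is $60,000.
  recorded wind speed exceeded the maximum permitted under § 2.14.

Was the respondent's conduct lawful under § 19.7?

(a) ≥60 days' notice — holds.
(b) weather ok — not satisfied.
(1): T AND F → false.
(2) supervisor present — not satisfied.
(A) no prior violation — met.
(B) Schedule A material — not met.
(i) = T AND F = false.
(ii) ≤ 6 hrs duration — fails.
(iii) training certified — fails.
(a) = F OR F OR F = false.
(b) coverage ≥ $50,000 — holds.
(c) own property — holds.
So (3) is not satisfied (F AND T AND T).
Overall: F OR F OR F → false.

No — unlawful.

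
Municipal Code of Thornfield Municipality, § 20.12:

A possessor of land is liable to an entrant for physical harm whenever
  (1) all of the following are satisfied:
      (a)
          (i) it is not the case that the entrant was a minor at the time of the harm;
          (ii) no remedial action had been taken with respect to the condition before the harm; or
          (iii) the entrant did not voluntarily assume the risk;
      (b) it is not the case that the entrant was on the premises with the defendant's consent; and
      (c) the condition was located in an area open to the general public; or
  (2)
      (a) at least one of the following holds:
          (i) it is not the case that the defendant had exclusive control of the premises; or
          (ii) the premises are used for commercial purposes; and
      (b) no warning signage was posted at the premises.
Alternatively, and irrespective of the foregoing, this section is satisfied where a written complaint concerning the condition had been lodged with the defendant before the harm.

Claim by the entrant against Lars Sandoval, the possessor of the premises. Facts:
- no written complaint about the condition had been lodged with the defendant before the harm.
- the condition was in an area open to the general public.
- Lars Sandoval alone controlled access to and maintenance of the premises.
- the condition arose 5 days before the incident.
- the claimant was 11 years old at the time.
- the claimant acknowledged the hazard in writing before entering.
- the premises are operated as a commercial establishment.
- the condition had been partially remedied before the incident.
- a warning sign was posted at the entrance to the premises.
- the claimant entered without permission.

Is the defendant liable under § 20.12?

No — not liable.

(i) not (entrant a minor) — not satisfied.
(ii) no remedial action — not met.
(iii) no assumed risk — not met.
(a): F OR F OR F → false.
(b) not (consent to enter) — met.
(c) public area — met.
So (1) is not satisfied (F AND T AND T).
(i) not (exclusive control) — not met.
(ii) commercial use — satisfied.
(a) = F OR T = true.
(b) no signage posted — fails.
So (2) is not satisfied (T AND F).
Overall = F OR F = false.
Exception (complaint lodged) — not satisfied.
Result: main false OR exception false → false.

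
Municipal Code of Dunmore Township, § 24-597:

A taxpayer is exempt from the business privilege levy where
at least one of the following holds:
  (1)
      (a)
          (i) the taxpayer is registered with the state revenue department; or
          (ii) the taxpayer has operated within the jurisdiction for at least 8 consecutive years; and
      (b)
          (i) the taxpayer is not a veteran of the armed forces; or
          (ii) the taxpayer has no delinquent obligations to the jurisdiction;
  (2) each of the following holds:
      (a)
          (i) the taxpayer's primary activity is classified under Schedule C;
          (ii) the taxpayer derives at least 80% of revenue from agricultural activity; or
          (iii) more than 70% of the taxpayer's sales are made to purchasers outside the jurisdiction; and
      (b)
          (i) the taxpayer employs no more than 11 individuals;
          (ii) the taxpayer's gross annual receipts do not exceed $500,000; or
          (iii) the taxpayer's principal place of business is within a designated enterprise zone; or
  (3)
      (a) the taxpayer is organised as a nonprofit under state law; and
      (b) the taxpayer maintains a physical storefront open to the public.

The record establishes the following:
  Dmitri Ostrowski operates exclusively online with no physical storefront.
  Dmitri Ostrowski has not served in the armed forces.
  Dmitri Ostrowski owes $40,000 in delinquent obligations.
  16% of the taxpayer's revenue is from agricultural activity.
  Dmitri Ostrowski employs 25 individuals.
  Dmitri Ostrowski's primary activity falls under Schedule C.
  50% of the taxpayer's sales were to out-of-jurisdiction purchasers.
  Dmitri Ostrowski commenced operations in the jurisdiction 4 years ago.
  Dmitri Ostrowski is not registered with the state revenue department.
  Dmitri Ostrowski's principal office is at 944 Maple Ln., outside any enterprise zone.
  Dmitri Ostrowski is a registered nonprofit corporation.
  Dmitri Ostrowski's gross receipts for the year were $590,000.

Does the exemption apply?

No — not exempt.

(i) state-registered — fails.
(ii) ≥ 8 yrs in jurisdiction — not satisfied.
So (a) is not satisfied (F OR F).
(i) not (veteran) — holds.
(ii) no delinquency — fails.
(b) = T OR F = true.
(1): F AND T → false.
(i) Schedule C activity — met.
(ii) ≥80% agricultural — not met.
(iii) >70% out-of-jur. sales — not met.
(a) = T OR F OR F = true.
(i) ≤ 11 employees — fails.
(ii) receipts ≤ $500,000 — not met.
(iii) in enterprise zone — not met.
(b): F OR F OR F → false.
So (2) is not satisfied (T AND F).
(a) nonprofit — holds.
(b) has storefront — fails.
(3) = T AND F = false.
Overall = F OR F OR F = false.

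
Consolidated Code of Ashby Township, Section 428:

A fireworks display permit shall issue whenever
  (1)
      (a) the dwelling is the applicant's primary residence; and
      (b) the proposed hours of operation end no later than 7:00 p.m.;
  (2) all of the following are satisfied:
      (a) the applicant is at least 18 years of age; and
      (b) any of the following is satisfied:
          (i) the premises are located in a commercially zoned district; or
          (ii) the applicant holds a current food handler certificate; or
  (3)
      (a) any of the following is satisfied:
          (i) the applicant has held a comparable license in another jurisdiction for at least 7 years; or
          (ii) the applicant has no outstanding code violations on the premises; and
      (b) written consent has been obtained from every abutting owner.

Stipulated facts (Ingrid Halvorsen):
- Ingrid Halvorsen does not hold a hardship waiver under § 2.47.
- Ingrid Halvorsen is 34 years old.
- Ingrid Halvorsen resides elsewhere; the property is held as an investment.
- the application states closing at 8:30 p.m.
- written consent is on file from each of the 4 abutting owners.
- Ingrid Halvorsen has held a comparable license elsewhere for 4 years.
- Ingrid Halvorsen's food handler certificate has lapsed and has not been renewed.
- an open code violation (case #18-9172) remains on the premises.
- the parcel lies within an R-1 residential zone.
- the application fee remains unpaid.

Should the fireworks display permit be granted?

(a) primary residence — not satisfied.
(b) closes by 7 p.m. — not satisfied.
So (1) is not satisfied (F AND F).
(a) age ≥ 18 — met.
(i) commercially zoned — not met.
(ii) food handler cert. — fails.
So (b) is not satisfied (F OR F).
(2) = T AND F = false.
(i) prior license ≥ 7 yr — fails.
(ii) no code violations — not satisfied.
(a) = F OR F = false.
(b) all abutters consent — satisfied.
(3) = F AND T = false.
Overall = F OR F OR F = false.

No — denied.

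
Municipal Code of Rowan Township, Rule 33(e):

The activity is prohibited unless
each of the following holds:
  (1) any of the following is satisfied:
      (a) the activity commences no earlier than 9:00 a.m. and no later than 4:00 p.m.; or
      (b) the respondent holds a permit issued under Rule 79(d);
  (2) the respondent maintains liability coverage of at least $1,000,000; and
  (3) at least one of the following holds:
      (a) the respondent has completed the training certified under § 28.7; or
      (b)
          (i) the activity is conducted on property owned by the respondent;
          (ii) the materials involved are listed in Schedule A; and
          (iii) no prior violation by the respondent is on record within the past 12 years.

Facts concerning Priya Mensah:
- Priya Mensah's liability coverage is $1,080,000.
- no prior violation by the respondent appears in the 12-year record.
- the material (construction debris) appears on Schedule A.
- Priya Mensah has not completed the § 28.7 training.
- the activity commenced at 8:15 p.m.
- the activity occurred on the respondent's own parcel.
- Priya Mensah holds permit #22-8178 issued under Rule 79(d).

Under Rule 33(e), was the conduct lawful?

Yes — lawful.

(a) start within hours — fails.
(b) holds permit — met.
So (1) is satisfied (F OR T).
(2) coverage ≥ $1,000,000 — holds.
(a) training certified — fails.
(i) own property — met.
(ii) Schedule A material — satisfied.
(iii) no prior violation — satisfied.
(b) = T AND T AND T = true.
So (3) is satisfied (F OR T).
Overall = T AND T AND T = true.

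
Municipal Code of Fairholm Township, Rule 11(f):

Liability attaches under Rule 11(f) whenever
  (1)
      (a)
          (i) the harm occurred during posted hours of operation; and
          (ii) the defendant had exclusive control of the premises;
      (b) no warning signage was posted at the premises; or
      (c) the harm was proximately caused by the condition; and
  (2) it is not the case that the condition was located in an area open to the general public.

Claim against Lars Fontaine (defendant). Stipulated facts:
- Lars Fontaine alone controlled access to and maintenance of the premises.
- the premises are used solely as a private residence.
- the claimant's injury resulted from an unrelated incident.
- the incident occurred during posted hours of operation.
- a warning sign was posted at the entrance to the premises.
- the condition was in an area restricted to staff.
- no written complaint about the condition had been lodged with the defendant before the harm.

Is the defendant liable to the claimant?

(i) during posted hours — holds.
(ii) exclusive control — satisfied.
(a): T AND T → true.
(b) no signage posted — not met.
(c) proximate cause — not met.
So (1) is satisfied (T OR F OR F).
(2) not (public area) — holds.
Overall = T AND T = true.

Yes — liable.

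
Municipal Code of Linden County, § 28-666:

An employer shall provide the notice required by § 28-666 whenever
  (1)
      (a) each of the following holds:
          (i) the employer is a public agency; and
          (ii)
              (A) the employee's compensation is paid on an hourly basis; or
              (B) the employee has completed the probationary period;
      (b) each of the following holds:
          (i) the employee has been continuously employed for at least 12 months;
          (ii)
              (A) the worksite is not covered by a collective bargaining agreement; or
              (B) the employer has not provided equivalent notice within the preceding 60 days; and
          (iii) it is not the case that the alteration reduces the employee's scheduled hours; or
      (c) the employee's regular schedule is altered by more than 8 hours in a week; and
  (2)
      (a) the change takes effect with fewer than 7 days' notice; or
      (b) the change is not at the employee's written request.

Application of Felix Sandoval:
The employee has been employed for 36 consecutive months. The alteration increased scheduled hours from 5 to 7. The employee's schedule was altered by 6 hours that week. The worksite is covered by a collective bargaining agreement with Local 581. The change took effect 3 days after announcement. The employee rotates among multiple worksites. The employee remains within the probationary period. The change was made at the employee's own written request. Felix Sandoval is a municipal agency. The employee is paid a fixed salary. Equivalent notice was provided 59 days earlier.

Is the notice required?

No — not required.

(i) public agency — met.
(A) hourly-paid — not met.
(B) past probation — not met.
(ii) = F OR F = false.
So (a) is not satisfied (T AND F).
(i) tenure ≥ 12 mo. — satisfied.
(A) no CBA — not satisfied.
(B) no recent notice — fails.
(ii): F OR F → false.
(iii) not (hours reduced) — holds.
(b): T AND F AND T → false.
(c) schedule shift > 8h — fails.
(1) = F OR F OR F = false.
(a) < 7 days' notice — satisfied.
(b) not employee-requested — not satisfied.
(2): T OR F → true.
Overall: F AND T → false.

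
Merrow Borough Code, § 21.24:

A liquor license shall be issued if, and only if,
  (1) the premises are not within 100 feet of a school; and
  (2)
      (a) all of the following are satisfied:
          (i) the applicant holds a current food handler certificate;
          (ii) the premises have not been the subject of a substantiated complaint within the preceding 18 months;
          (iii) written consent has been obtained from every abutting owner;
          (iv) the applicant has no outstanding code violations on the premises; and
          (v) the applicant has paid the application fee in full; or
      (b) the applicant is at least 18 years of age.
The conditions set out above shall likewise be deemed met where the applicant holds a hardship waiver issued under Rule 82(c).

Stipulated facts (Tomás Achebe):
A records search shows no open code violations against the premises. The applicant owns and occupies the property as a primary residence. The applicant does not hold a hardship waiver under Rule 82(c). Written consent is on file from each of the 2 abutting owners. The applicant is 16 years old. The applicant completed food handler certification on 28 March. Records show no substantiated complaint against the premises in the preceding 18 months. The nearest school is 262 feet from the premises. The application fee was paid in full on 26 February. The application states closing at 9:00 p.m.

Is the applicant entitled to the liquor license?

Yes — granted.

(1) ≥100 ft from school — met.
(i) food handler cert. — holds.
(ii) no complaint in 18 mo. — satisfied.
(iii) all abutters consent — satisfied.
(iv) no code violations — met.
(v) fee paid — holds.
(a) = T AND T AND T AND T AND T = true.
(b) age ≥ 18 — fails.
(2) = T OR F = true.
So Overall is satisfied (T AND T).
Exception (hardship waiver) — not satisfied.
Result: main true OR exception false → true.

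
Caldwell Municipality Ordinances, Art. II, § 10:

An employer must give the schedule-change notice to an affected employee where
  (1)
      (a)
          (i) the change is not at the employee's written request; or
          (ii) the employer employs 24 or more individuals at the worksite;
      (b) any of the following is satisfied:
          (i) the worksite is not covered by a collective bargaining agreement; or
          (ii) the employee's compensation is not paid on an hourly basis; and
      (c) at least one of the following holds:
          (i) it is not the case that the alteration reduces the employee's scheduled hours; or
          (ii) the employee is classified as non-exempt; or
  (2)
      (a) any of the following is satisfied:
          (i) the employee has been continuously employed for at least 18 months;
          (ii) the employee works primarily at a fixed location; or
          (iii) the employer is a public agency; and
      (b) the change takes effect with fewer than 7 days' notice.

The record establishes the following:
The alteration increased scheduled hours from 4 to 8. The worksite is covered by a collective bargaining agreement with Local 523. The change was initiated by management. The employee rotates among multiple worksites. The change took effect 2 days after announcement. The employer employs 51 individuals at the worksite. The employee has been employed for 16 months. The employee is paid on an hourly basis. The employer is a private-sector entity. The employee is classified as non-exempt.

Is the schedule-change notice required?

No — not required.

(i) not employee-requested — satisfied.
(ii) ≥ 24 at site — satisfied.
(a) = T OR T = true.
(i) no CBA — not satisfied.
(ii) not (hourly-paid) — not met.
(b): F OR F → false.
(i) not (hours reduced) — satisfied.
(ii) non-exempt — met.
So (c) is satisfied (T OR T).
(1): T AND F AND T → false.
(i) tenure ≥ 18 mo. — not satisfied.
(ii) fixed location — fails.
(iii) public agency — not met.
(a) = F OR F OR F = false.
(b) < 7 days' notice — holds.
(2): F AND T → false.
Overall: F OR F → false.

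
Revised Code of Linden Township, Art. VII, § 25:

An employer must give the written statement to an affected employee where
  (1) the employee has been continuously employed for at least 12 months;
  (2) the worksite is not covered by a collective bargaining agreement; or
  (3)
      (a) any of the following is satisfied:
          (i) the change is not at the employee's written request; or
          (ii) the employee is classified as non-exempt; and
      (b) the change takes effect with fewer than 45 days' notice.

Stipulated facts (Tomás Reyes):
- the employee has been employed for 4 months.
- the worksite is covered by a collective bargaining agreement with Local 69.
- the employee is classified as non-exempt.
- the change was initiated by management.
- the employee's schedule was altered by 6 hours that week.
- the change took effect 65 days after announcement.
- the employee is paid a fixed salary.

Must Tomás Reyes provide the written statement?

No — not required.

(1) tenure ≥ 12 mo. — fails.
(2) no CBA — not met.
(i) not employee-requested — holds.
(ii) non-exempt — met.
(a) = T OR T = true.
(b) < 45 days' notice — not satisfied.
(3) = T AND F = false.
Overall: F OR F OR F → false.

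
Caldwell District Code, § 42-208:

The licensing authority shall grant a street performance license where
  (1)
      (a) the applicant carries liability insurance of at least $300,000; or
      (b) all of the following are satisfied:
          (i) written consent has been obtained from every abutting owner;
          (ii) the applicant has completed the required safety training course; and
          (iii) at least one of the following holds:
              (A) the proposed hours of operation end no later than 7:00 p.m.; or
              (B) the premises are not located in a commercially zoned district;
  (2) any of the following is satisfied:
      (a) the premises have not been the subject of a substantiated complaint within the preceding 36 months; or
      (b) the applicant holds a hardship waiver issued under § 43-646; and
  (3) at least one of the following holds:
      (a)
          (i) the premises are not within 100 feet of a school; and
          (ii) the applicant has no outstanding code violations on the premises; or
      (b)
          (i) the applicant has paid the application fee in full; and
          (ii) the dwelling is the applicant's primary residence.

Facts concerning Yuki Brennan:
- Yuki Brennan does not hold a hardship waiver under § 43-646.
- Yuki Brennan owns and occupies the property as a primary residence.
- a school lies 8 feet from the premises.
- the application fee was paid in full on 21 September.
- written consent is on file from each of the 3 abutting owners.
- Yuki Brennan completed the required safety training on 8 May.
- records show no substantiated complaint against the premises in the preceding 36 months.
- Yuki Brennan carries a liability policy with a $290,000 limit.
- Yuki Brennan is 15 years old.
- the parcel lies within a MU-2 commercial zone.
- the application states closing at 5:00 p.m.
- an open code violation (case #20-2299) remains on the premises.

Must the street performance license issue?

(a) insurance ≥ $300,000 — fails.
(i) all abutters consent — met.
(ii) safety training — satisfied.
(A) closes by 7 p.m. — met.
(B) not (commercially zoned) — fails.
(iii) = T OR F = true.
(b): T AND T AND T → true.
(1) = F OR T = true.
(a) no complaint in 36 mo. — holds.
(b) hardship waiver — not satisfied.
(2) = T OR F = true.
(i) ≥100 ft from school — not satisfied.
(ii) no code violations — not met.
So (a) is not satisfied (F AND F).
(i) fee paid — met.
(ii) primary residence — met.
So (b) is satisfied (T AND T).
(3): F OR T → true.
Overall: T AND T AND T → true.

Yes — granted.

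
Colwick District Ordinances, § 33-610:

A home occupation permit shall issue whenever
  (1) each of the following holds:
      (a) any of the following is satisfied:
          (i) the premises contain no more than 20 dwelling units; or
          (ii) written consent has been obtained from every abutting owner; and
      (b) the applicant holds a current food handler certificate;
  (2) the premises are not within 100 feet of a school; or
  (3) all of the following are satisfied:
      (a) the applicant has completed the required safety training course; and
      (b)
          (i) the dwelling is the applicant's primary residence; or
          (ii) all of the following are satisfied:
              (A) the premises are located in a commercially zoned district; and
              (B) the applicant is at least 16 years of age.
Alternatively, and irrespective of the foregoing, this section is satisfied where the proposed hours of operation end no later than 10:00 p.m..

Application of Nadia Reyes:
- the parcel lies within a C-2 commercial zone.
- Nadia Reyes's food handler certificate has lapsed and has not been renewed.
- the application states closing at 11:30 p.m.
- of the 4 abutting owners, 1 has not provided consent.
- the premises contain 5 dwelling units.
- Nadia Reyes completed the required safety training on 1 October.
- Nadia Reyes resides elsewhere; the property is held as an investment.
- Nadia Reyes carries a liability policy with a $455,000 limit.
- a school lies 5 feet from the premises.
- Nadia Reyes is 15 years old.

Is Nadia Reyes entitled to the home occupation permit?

No — denied.

(i) ≤ 20 units — satisfied.
(ii) all abutters consent — not met.
(a) = T OR F = true.
(b) food handler cert. — not met.
(1) = T AND F = false.
(2) ≥100 ft from school — not met.
(a) safety training — met.
(i) primary residence — fails.
(A) commercially zoned — satisfied.
(B) age ≥ 16 — fails.
(ii) = T AND F = false.
So (b) is not satisfied (F OR F).
So (3) is not satisfied (T AND F).
Overall: F OR F OR F → false.
Exception (closes by 10 p.m.) — not satisfied.
Result: main false OR exception false → false.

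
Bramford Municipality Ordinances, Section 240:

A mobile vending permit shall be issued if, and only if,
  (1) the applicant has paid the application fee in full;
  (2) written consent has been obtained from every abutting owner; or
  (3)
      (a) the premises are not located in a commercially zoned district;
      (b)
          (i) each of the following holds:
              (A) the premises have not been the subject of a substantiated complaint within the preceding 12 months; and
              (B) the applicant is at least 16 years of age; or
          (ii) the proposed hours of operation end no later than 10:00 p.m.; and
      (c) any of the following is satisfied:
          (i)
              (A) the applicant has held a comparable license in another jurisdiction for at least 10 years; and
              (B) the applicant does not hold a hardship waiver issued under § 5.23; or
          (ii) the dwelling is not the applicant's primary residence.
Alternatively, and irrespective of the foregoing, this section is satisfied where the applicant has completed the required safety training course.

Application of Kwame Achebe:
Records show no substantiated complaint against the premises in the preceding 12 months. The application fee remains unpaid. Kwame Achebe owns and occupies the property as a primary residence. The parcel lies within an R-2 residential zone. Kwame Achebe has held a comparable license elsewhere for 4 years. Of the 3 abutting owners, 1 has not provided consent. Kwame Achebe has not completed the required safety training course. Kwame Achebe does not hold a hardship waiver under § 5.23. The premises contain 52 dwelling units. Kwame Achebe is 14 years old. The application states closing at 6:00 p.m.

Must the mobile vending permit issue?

No — denied.

(1) fee paid — not satisfied.
(2) all abutters consent — not met.
(a) not (commercially zoned) — satisfied.
(A) no complaint in 12 mo. — met.
(B) age ≥ 16 — fails.
(i): T AND F → false.
(ii) closes by 10 p.m. — satisfied.
So (b) is satisfied (F OR T).
(A) prior license ≥ 10 yr — not met.
(B) not (hardship waiver) — satisfied.
(i): F AND T → false.
(ii) not (primary residence) — fails.
(c) = F OR F = false.
(3) = T AND T AND F = false.
Overall = F OR F OR F = false.
Exception (safety training) — not satisfied.
Result: main false OR exception false → false.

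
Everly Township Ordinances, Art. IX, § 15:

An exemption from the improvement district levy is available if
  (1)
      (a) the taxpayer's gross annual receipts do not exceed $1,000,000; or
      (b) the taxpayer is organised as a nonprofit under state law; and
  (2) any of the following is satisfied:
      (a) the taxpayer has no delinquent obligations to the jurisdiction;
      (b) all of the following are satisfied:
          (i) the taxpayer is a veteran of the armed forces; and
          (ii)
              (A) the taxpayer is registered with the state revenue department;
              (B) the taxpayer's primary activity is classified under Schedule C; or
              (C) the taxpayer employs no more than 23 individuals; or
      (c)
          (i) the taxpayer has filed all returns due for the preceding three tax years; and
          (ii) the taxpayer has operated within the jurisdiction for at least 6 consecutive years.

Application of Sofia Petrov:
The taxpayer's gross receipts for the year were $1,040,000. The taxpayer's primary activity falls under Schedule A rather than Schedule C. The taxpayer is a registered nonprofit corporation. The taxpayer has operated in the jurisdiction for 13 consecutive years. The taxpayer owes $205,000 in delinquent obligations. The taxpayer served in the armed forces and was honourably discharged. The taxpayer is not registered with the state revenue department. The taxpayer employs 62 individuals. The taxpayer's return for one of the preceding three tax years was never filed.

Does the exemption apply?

(a) receipts ≤ $1,000,000 — fails.
(b) nonprofit — satisfied.
(1): F OR T → true.
(a) no delinquency — not satisfied.
(i) veteran — met.
(A) state-registered — not satisfied.
(B) Schedule C activity — not satisfied.
(C) ≤ 23 employees — fails.
(ii) = F OR F OR F = false.
So (b) is not satisfied (T AND F).
(i) returns current — fails.
(ii) ≥ 6 yrs in jurisdiction — met.
(c) = F AND T = false.
So (2) is not satisfied (F OR F OR F).
Overall: T AND F → false.

No — not exempt.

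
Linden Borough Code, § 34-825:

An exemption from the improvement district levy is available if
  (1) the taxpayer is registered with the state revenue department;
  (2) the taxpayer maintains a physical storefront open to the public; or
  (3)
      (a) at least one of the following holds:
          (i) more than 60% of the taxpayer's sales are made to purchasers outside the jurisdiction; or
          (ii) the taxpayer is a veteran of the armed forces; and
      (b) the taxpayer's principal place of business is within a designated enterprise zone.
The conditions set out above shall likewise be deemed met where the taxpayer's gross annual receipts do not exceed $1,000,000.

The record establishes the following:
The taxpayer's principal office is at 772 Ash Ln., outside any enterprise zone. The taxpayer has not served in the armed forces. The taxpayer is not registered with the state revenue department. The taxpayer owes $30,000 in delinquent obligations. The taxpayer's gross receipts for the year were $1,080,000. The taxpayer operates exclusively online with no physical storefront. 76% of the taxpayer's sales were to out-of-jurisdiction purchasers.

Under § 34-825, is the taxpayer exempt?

No — not exempt.

(1) state-registered — not satisfied.
(2) has storefront — not satisfied.
(i) >60% out-of-jur. sales — satisfied.
(ii) veteran — fails.
(a) = T OR F = true.
(b) in enterprise zone — not met.
So (3) is not satisfied (T AND F).
Overall = F OR F OR F = false.
Exception (receipts ≤ $1,000,000) — not satisfied.
Result: main false OR exception false → false.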